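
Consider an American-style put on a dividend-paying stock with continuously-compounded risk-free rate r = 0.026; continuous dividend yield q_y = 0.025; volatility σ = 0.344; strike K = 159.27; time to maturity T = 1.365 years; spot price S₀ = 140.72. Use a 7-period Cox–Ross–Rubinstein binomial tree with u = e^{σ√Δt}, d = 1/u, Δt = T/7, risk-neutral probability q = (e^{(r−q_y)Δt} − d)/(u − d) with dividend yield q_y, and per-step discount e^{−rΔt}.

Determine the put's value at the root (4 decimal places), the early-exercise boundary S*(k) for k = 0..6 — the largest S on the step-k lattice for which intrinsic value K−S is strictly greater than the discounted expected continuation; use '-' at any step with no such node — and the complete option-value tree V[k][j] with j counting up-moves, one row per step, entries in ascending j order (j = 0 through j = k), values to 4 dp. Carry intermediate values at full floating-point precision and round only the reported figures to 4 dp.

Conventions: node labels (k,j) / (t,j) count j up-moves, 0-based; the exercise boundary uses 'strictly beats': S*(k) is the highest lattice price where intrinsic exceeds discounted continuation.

params: Δt=0.19500 u=1.16405 d=0.85907 q=0.46274 e^(-rΔt)=0.99494
t_7 payoffs: 110.6795 93.4291 70.0546 38.3818 0.0000 0.0000 0.0000 0.0000
t_6: node(6,0) S=56.5618 payoff=102.7082 vs cont=102.1778 → 102.7082 [stop]  node(6,1) S=76.6421 payoff=82.6279 vs cont=82.1951 → 82.6279 [stop]  node(6,2) S=103.8512 payoff=55.4188 vs cont=55.1183 → 55.4188 [stop]  node(6,3) S=140.7200 payoff=18.5500 vs cont=20.5169 → 20.5169 [wait]  node(6,4) S=190.6777 payoff=0.0000 vs cont=0.0000 → 0.0000 [wait]  node(6,5) S=258.3712 payoff=0.0000 vs cont=0.0000 → 0.0000 [wait]  node(6,6) S=350.0968 payoff=0.0000 vs cont=0.0000 → 0.0000 [wait]  ⇒ S*(6)=103.8512
t_5: node(5,0) S=65.8409 payoff=93.4291 vs cont=92.9439 → 93.4291 [stop]  node(5,1) S=89.2154 payoff=70.0546 vs cont=69.6830 → 70.0546 [stop]  node(5,2) S=120.8882 payoff=38.3818 vs cont=39.0698 → 39.0698 [wait]  node(5,3) S=163.8053 payoff=0.0000 vs cont=10.9673 → 10.9673 [wait]  node(5,4) S=221.9586 payoff=0.0000 vs cont=0.0000 → 0.0000 [wait]  node(5,5) S=300.7573 payoff=0.0000 vs cont=0.0000 → 0.0000 [wait]  ⇒ S*(5)=89.2154
t_4: node(4,0) S=76.6421 payoff=82.6279 vs cont=82.1951 → 82.6279 [stop]  node(4,1) S=103.8512 payoff=55.4188 vs cont=55.4351 → 55.4351 [wait]  node(4,2) S=140.7200 payoff=18.5500 vs cont=25.9339 → 25.9339 [wait]  node(4,3) S=190.6777 payoff=0.0000 vs cont=5.8625 → 5.8625 [wait]  node(4,4) S=258.3712 payoff=0.0000 vs cont=0.0000 → 0.0000 [wait]  ⇒ S*(4)=76.6421
t_3: node(3,0) S=89.2154 payoff=70.0546 vs cont=69.6906 → 70.0546 [stop]  node(3,1) S=120.8882 payoff=38.3818 vs cont=41.5726 → 41.5726 [wait]  node(3,2) S=163.8053 payoff=0.0000 vs cont=16.5620 → 16.5620 [wait]  node(3,3) S=221.9586 payoff=0.0000 vs cont=3.1338 → 3.1338 [wait]  ⇒ S*(3)=89.2154
t_2: node(2,0) S=103.8512 payoff=55.4188 vs cont=56.5873 → 56.5873 [wait]  node(2,1) S=140.7200 payoff=18.5500 vs cont=29.8476 → 29.8476 [wait]  node(2,2) S=190.6777 payoff=0.0000 vs cont=10.2960 → 10.2960 [wait]  ⇒ S*(2)=-
t_1: node(1,0) S=120.8882 payoff=38.3818 vs cont=43.9903 → 43.9903 [wait]  node(1,1) S=163.8053 payoff=0.0000 vs cont=20.6951 → 20.6951 [wait]  ⇒ S*(1)=-
t_0: node(0,0) S=140.7200 payoff=18.5500 vs cont=33.0428 → 33.0428 [wait]  ⇒ S*(0)=-

price = 33.0428
boundary = - - - 89.2154 76.6421 89.2154 103.8512
tree:
33.0428
43.9903 20.6951
56.5873 29.8476 10.2960
70.0546 41.5726 16.5620 3.1338
82.6279 55.4351 25.9339 5.8625 0.0000
93.4291 70.0546 39.0698 10.9673 0.0000 0.0000
102.7082 82.6279 55.4188 20.5169 0.0000 0.0000 0.0000
110.6795 93.4291 70.0546 38.3818 0.0000 0.0000 0.0000 0.0000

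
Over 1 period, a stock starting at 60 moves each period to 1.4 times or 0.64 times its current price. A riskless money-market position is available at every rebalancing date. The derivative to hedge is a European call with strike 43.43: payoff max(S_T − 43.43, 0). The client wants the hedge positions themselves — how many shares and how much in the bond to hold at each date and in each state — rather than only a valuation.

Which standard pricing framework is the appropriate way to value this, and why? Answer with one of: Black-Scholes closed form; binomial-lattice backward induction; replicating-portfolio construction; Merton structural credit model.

framework: replicating-portfolio construction

Key observation: what is demanded is not a single number but the (Δ, B) position at each node of the 1.4/0.64 tree starting at 60; constructing those positions is the replicating-portfolio method.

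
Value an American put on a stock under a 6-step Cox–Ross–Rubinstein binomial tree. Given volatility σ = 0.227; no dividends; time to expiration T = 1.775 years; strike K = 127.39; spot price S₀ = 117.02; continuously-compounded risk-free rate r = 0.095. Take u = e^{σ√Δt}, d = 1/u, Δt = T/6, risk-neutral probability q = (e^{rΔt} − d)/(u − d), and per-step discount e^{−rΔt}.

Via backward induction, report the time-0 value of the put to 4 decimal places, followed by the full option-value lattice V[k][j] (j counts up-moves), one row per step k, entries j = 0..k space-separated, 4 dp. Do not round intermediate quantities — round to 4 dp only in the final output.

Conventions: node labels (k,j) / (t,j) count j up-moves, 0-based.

params: Δt=0.29583 u=1.13141 d=0.88385 q=0.58431 e^(-rΔt)=0.97229
t_6 payoffs: 71.6027 55.9771 35.9748 10.3700 0.0000 0.0000 0.0000
k=5: node(5,0) S=63.1184 payoff=64.2716 vs cont=60.7413 → 64.2716 [stop]  node(5,1) S=80.7974 payoff=46.5926 vs cont=43.0622 → 46.5926 [stop]  node(5,2) S=103.4283 payoff=23.9617 vs cont=20.4314 → 23.9617 [stop]  node(5,3) S=132.3979 payoff=0.0000 vs cont=4.1913 → 4.1913 [wait]  node(5,4) S=169.4816 payoff=0.0000 vs cont=0.0000 → 0.0000 [wait]  node(5,5) S=216.9524 payoff=0.0000 vs cont=0.0000 → 0.0000 [wait]
k=4: node(4,0) S=71.4129 payoff=55.9771 vs cont=52.4467 → 55.9771 [stop]  node(4,1) S=91.4152 payoff=35.9748 vs cont=32.4445 → 35.9748 [stop]  node(4,2) S=117.0200 payoff=10.3700 vs cont=12.0658 → 12.0658 [wait]  node(4,3) S=149.7965 payoff=0.0000 vs cont=1.6940 → 1.6940 [wait]  node(4,4) S=191.7536 payoff=0.0000 vs cont=0.0000 → 0.0000 [wait]
k=3: node(3,0) S=80.7974 payoff=46.5926 vs cont=43.0622 → 46.5926 [stop]  node(3,1) S=103.4283 payoff=23.9617 vs cont=21.3948 → 23.9617 [stop]  node(3,2) S=132.3979 payoff=0.0000 vs cont=5.8391 → 5.8391 [wait]  node(3,3) S=169.4816 payoff=0.0000 vs cont=0.6847 → 0.6847 [wait]
k=2: node(2,0) S=91.4152 payoff=35.9748 vs cont=32.4445 → 35.9748 [stop]  node(2,1) S=117.0200 payoff=10.3700 vs cont=13.0019 → 13.0019 [wait]  node(2,2) S=149.7965 payoff=0.0000 vs cont=2.7490 → 2.7490 [wait]
k=1: node(1,0) S=103.4283 payoff=23.9617 vs cont=21.9266 → 23.9617 [stop]  node(1,1) S=132.3979 payoff=0.0000 vs cont=6.8168 → 6.8168 [wait]
k=0: node(0,0) S=117.0200 payoff=10.3700 vs cont=13.5574 → 13.5574 [wait]

price = 13.5574
tree:
13.5574
23.9617 6.8168
35.9748 13.0019 2.7490
46.5926 23.9617 5.8391 0.6847
55.9771 35.9748 12.0658 1.6940 0.0000
64.2716 46.5926 23.9617 4.1913 0.0000 0.0000
71.6027 55.9771 35.9748 10.3700 0.0000 0.0000 0.0000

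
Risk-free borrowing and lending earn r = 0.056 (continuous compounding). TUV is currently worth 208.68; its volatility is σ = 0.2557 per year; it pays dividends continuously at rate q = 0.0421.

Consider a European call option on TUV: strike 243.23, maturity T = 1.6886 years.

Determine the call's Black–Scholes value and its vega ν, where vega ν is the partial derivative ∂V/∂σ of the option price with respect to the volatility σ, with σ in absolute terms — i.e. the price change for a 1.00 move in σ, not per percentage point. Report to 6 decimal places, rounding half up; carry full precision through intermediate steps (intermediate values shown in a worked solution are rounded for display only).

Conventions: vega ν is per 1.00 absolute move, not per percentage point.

σ√T = 0.2557·√1.6886 = 0.332272
d₁ = (ln(S/K) + (r−q+σ²/2)T) / (σ√T) = (ln(208.68/243.23) + (0.056−0.0421+0.2557²/2)·1.6886) / 0.332272 = (-0.153206 + 0.078674) / 0.332272 = -0.224309
d₂ = d₁ − σ√T = -0.224309 − 0.332272 = -0.556581
e^{−rT} = 0.909772
e^{−qT} = 0.931378
N(d₁) = 0.411259,  N(d₂) = 0.288907
Call price V = S·e^{−qT}·N(d₁) − K·e^{−rT}·N(d₂) = 79.932202 − 63.930407 = 16.001795
φ(d₁) = (1/√(2π))·e^{−d₁²/2} = 0.389031
ν = S·e^{−qT}·φ(d₁)·√T = 98.254996

price = 16.001795
ν = 98.254996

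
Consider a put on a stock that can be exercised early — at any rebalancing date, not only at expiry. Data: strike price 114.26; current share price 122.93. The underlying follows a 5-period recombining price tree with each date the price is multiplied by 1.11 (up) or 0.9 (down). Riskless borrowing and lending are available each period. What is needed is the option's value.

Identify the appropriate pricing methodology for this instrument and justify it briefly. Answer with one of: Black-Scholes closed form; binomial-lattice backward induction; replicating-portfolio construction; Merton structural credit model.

Key observation: the put (strike 114.26 on spot 122.93) is American-style on a 5-step discrete price model, so the early-exercise decision at every node requires stepwise backward valuation — a closed form cannot price the exercise right.

framework: binomial-lattice backward induction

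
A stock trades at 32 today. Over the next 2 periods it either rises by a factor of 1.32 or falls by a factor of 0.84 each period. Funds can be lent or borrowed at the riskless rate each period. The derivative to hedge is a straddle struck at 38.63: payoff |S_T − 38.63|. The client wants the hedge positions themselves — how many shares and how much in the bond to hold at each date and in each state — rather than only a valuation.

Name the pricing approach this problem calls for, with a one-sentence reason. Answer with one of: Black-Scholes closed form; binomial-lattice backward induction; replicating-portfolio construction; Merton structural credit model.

Key observation: the mandate to exhibit the hedge at every date and state singles out the replicating-portfolio construction on the 2-period tree with factors 1.32 and 0.84 from 32.

framework: replicating-portfolio construction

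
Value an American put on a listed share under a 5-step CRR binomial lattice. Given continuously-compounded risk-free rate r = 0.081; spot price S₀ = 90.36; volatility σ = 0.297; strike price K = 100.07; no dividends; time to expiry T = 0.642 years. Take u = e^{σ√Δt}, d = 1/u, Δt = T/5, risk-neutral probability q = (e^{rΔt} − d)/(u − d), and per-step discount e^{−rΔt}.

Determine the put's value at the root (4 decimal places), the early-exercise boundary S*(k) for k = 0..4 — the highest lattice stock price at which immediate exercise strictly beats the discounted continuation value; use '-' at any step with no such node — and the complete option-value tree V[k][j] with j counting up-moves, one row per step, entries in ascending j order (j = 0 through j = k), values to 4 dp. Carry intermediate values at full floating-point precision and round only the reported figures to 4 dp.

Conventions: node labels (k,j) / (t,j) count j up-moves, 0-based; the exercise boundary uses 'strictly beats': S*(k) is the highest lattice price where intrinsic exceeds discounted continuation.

price = 12.2350
boundary = - 81.2376 73.0361 81.2376 90.3600
tree:
12.2350
18.8324 6.4493
27.0339 11.2732 2.1689
34.4074 18.8324 4.5891 0.0000
41.0364 27.0339 9.7100 0.0000 0.0000
46.9963 34.4074 18.8324 0.0000 0.0000 0.0000

params: Δt=0.12840 u=1.11229 d=0.89904 q=0.52244 e^(-rΔt)=0.98965
t_5 payoffs: 46.9963 34.4074 18.8324 0.0000 0.0000 0.0000
t_4: node(4,0) S=59.0336 payoff=41.0364 vs cont=40.0011 → 41.0364 [stop]  node(4,1) S=73.0361 payoff=27.0339 vs cont=25.9985 → 27.0339 [stop]  node(4,2) S=90.3600 payoff=9.7100 vs cont=8.9005 → 9.7100 [stop]  node(4,3) S=111.7930 payoff=0.0000 vs cont=0.0000 → 0.0000 [wait]  node(4,4) S=138.3099 payoff=0.0000 vs cont=0.0000 → 0.0000 [wait]  ⇒ S*(4)=90.3600
t_3: node(3,0) S=65.6626 payoff=34.4074 vs cont=33.3720 → 34.4074 [stop]  node(3,1) S=81.2376 payoff=18.8324 vs cont=17.7971 → 18.8324 [stop]  node(3,2) S=100.5068 payoff=0.0000 vs cont=4.5891 → 4.5891 [wait]  node(3,3) S=124.3467 payoff=0.0000 vs cont=0.0000 → 0.0000 [wait]  ⇒ S*(3)=81.2376
t_2: node(2,0) S=73.0361 payoff=27.0339 vs cont=25.9985 → 27.0339 [stop]  node(2,1) S=90.3600 payoff=9.7100 vs cont=11.2732 → 11.2732 [wait]  node(2,2) S=111.7930 payoff=0.0000 vs cont=2.1689 → 2.1689 [wait]  ⇒ S*(2)=73.0361
t_1: node(1,0) S=81.2376 payoff=18.8324 vs cont=18.6053 → 18.8324 [stop]  node(1,1) S=100.5068 payoff=0.0000 vs cont=6.4493 → 6.4493 [wait]  ⇒ S*(1)=81.2376
t_0: node(0,0) S=90.3600 payoff=9.7100 vs cont=12.2350 → 12.2350 [wait]  ⇒ S*(0)=-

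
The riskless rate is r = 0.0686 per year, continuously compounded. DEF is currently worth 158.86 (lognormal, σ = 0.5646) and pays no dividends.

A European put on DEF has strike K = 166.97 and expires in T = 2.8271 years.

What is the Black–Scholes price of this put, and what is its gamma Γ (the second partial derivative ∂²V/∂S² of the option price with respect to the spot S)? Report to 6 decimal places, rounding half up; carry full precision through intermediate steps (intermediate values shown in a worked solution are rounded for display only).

price = 44.000539
Γ = 0.002174

σ√T = 0.5646·√2.8271 = 0.949317
d₁ = (ln(S/K) + (r+σ²/2)T) / (σ√T) = (ln(158.86/166.97) + (0.0686+0.5646²/2)·2.8271) / 0.949317 = (-0.049791 + 0.644541) / 0.949317 = 0.626503
d₂ = d₁ − σ√T = 0.626503 − 0.949317 = -0.322815
e^{−rT} = 0.823708
N(−d₁) = 0.265493,  N(−d₂) = 0.626582
Put price V = K·e^{−rT}·N(−d₂) − S·N(−d₁) = 86.176695 − 42.176155 = 44.000539
φ(d₁) = (1/√(2π))·e^{−d₁²/2} = 0.327853
Γ = φ(d₁) / (S·σ·√T) = 0.002174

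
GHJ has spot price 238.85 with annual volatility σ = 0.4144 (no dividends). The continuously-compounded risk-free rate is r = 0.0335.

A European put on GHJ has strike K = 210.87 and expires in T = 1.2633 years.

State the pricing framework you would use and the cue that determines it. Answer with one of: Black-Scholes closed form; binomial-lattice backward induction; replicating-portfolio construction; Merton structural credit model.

framework: Black-Scholes closed form

Key observation: a European claim on GHJ (strike 210.87) — a lognormal (GBM) underlying with constant rate and volatility — has an exact closed-form value; no lattice or capital structure is involved.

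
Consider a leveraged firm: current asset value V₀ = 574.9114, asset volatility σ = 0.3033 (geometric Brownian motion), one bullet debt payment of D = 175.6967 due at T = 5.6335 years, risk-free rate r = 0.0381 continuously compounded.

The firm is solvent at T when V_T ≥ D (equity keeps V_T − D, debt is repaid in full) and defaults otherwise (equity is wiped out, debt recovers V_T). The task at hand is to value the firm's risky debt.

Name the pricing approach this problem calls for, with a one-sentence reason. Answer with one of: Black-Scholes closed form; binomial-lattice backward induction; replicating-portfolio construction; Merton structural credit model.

framework: Merton structural credit model

Key observation: with the firm-asset dynamics (V₀ = 574.9114) and a single zero-coupon liability of face 175.6967 given, debt value, spread, and default probability all derive from the option view of the balance sheet.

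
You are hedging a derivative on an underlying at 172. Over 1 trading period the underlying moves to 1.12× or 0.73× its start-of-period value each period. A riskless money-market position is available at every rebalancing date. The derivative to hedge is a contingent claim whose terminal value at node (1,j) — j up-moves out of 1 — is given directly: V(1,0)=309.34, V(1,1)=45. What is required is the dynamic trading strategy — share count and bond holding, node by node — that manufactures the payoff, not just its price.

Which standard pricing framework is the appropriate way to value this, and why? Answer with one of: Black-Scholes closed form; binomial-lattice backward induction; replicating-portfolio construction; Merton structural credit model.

framework: replicating-portfolio construction

Key observation: the deliverable is the dynamic trading strategy on the 1-step tree (spot 172, moves 1.12 and 0.73), so the valuation must go through the node-by-node replicating-portfolio solve.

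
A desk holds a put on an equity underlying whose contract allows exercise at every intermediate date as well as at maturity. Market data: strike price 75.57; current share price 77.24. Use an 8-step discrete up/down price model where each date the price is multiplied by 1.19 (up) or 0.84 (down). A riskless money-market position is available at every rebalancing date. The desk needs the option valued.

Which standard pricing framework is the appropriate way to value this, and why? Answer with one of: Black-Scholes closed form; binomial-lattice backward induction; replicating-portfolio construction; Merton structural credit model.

Key observation: the put (strike 75.57 on spot 77.24) is American-style on a 8-step discrete price model, so the early-exercise decision at every node requires stepwise backward valuation — a closed form cannot price the exercise right.

framework: binomial-lattice backward induction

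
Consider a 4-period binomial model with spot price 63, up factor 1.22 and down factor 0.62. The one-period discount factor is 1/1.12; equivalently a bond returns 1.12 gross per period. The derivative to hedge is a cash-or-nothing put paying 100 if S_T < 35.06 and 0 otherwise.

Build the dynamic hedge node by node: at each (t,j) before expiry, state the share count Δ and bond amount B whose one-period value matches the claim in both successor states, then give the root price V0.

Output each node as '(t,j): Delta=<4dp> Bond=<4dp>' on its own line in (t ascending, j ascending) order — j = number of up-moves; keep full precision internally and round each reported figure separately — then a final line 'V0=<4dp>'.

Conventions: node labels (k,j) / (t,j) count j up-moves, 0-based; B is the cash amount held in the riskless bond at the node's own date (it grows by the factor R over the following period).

Under the risk-neutral measure, an up-move has probability p* = (R−d)/(u−d) = 0.8333 and values discount at R = 1.12.
Expiry values: V(4,0)=100.0000, V(4,1)=100.0000, V(4,2)=0.0000, V(4,3)=0.0000, V(4,4)=0.0000
  t=3,j=0: stock 15.0147 → up 18.3179 (V=100.0000), down 9.3091 (V=100.0000). Price 89.2857; hedge Δ=0.0000, bond B=89.2857.
  t=3,j=1: stock 29.5450 → up 36.0449 (V=0.0000), down 18.3179 (V=100.0000). Price 14.8810; hedge Δ=-5.6411, bond B=181.5476.
  t=3,j=2: stock 58.1369 → up 70.9270 (V=0.0000), down 36.0449 (V=0.0000). Price 0.0000; hedge Δ=0.0000, bond B=0.0000.
  t=3,j=3: stock 114.3984 → up 139.5661 (V=0.0000), down 70.9270 (V=0.0000). Price 0.0000; hedge Δ=0.0000, bond B=0.0000.
  t=2,j=0: stock 24.2172 → up 29.5450 (V=14.8810), down 15.0147 (V=89.2857). Price 24.3587; hedge Δ=-5.1207, bond B=148.3666.
  t=2,j=1: stock 47.6532 → up 58.1369 (V=0.0000), down 29.5450 (V=14.8810). Price 2.2144; hedge Δ=-0.5205, bond B=27.0160.
  t=2,j=2: stock 93.7692 → up 114.3984 (V=0.0000), down 58.1369 (V=0.0000). Price 0.0000; hedge Δ=0.0000, bond B=0.0000.
  t=1,j=0: stock 39.0600 → up 47.6532 (V=2.2144), down 24.2172 (V=24.3587). Price 5.2724; hedge Δ=-0.9449, bond B=42.1796.
  t=1,j=1: stock 76.8600 → up 93.7692 (V=0.0000), down 47.6532 (V=2.2144). Price 0.3295; hedge Δ=-0.0480, bond B=4.0202.
  t=0,j=0: stock 63.0000 → up 76.8600 (V=0.3295), down 39.0600 (V=5.2724). Price 1.0298; hedge Δ=-0.1308, bond B=9.2680.
Verification: the root portfolio costs Δ(0,0)·S0 + B(0,0) = 1.0298, matching V0.

(0,0): Delta=-0.1308 Bond=9.2680
(1,0): Delta=-0.9449 Bond=42.1796
(1,1): Delta=-0.0480 Bond=4.0202
(2,0): Delta=-5.1207 Bond=148.3666
(2,1): Delta=-0.5205 Bond=27.0160
(2,2): Delta=0.0000 Bond=0.0000
(3,0): Delta=0.0000 Bond=89.2857
(3,1): Delta=-5.6411 Bond=181.5476
(3,2): Delta=0.0000 Bond=0.0000
(3,3): Delta=0.0000 Bond=0.0000
V0=1.0298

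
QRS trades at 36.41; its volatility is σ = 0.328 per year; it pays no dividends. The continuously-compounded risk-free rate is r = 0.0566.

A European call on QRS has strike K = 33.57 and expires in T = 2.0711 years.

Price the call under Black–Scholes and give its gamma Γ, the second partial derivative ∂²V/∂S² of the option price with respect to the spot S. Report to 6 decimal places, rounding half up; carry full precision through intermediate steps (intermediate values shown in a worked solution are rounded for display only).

σ√T = 0.328·√2.0711 = 0.472035
d₁ = (ln(S/K) + (r+σ²/2)T) / (σ√T) = (ln(36.41/33.57) + (0.0566+0.328²/2)·2.0711) / 0.472035 = (0.081211 + 0.228633) / 0.472035 = 0.656399
d₂ = d₁ − σ√T = 0.656399 − 0.472035 = 0.184364
e^{−rT} = 0.889386
N(d₁) = 0.744216,  N(d₂) = 0.573136
Call price V = S·N(d₁) − K·e^{−rT}·N(d₂) = 27.096917 − 17.111939 = 9.984978
φ(d₁) = (1/√(2π))·e^{−d₁²/2} = 0.321625
Γ = φ(d₁) / (S·σ·√T) = 0.018713

price = 9.984978
Γ = 0.018713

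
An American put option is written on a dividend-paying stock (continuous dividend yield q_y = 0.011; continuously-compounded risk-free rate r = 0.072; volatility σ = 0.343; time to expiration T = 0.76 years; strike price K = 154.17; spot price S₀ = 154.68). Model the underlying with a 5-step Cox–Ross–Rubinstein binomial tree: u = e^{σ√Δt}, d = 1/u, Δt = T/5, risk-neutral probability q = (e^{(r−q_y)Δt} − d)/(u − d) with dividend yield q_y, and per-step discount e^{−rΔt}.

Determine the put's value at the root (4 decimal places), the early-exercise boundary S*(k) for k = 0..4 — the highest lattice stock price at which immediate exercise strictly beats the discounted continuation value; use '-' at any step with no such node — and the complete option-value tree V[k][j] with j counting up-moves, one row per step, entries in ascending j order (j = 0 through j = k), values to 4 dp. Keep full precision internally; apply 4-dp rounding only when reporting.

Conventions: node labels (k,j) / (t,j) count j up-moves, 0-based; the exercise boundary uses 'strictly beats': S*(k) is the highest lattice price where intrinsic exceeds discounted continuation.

Δt=0.15200  u=1.14308  d=0.87483  q=0.50134  discount=0.98912
step 5 (expiry): payoffs max(K−S,0) = 74.9104 50.6070 18.8513 0.0000 0.0000 0.0000
step 4: (k=4,j=0): S=90.6000, K−S=63.5700, hold=62.0433 ⇒ V=63.5700 exercise | (k=4,j=1): S=118.3808, K−S=35.7892, hold=34.3089 ⇒ V=35.7892 exercise | (k=4,j=2): S=154.6800, K−S=0.0000, hold=9.2980 ⇒ V=9.2980 continue | (k=4,j=3): S=202.1097, K−S=0.0000, hold=0.0000 ⇒ V=0.0000 continue | (k=4,j=4): S=264.0828, K−S=0.0000, hold=0.0000 ⇒ V=0.0000 continue  boundary S*=118.3808
step 3: (k=3,j=0): S=103.5630, K−S=50.6070, hold=49.1019 ⇒ V=50.6070 exercise | (k=3,j=1): S=135.3187, K−S=18.8513, hold=22.2630 ⇒ V=22.2630 continue | (k=3,j=2): S=176.8116, K−S=0.0000, hold=4.5861 ⇒ V=4.5861 continue | (k=3,j=3): S=231.0274, K−S=0.0000, hold=0.0000 ⇒ V=0.0000 continue  boundary S*=103.5630
step 2: (k=2,j=0): S=118.3808, K−S=35.7892, hold=36.0008 ⇒ V=36.0008 continue | (k=2,j=1): S=154.6800, K−S=0.0000, hold=13.2549 ⇒ V=13.2549 continue | (k=2,j=2): S=202.1097, K−S=0.0000, hold=2.2620 ⇒ V=2.2620 continue  boundary S*=-
step 1: (k=1,j=0): S=135.3187, K−S=18.8513, hold=24.3296 ⇒ V=24.3296 continue | (k=1,j=1): S=176.8116, K−S=0.0000, hold=7.6594 ⇒ V=7.6594 continue  boundary S*=-
step 0: (k=0,j=0): S=154.6800, K−S=0.0000, hold=15.7982 ⇒ V=15.7982 continue  boundary S*=-

price = 15.7982
boundary = - - - 103.5630 118.3808
tree:
15.7982
24.3296 7.6594
36.0008 13.2549 2.2620
50.6070 22.2630 4.5861 0.0000
63.5700 35.7892 9.2980 0.0000 0.0000
74.9104 50.6070 18.8513 0.0000 0.0000 0.0000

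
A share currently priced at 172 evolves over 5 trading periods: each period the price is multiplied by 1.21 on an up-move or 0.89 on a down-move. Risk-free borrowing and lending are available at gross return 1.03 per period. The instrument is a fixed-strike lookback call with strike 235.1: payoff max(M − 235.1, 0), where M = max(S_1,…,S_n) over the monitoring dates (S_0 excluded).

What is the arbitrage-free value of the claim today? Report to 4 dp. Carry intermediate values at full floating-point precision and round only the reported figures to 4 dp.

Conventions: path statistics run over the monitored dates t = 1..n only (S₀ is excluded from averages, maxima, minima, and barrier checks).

Risk-neutral up-probability p* = (R−d)/(u−d) = (1.03−0.89)/(1.21−0.89) = 0.4375; the claim prices as the p*-weighted sum of path payoffs discounted by R^5.
Enumerate all 2^5 = 32 price paths (U = up ×1.21, D = down ×0.89); each path with k up-moves has probability p*^k·(1−p*)^(5−k).
DDDDD: M=153.0800, payoff=0.0000, prob=0.056314
UDDDD: M=208.1200, payoff=0.0000, prob=0.043799
DUDDD: M=185.2268, payoff=0.0000, prob=0.043799
UUDDD: M=251.8252, payoff=16.7252, prob=0.034066
DDUDD: M=164.8519, payoff=0.0000, prob=0.043799
UDUDD: M=224.1244, payoff=0.0000, prob=0.034066
DUUDD: M=224.1244, payoff=0.0000, prob=0.034066
UUUDD: M=304.7085, payoff=69.6085, prob=0.026496
DDDUD: M=153.0800, payoff=0.0000, prob=0.043799
UDDUD: M=208.1200, payoff=0.0000, prob=0.034066
DUDUD: M=199.4707, payoff=0.0000, prob=0.034066
UUDUD: M=271.1906, payoff=36.0906, prob=0.026496
DDUUD: M=199.4707, payoff=0.0000, prob=0.034066
UDUUD: M=271.1906, payoff=36.0906, prob=0.026496
DUUUD: M=271.1906, payoff=36.0906, prob=0.026496
UUUUD: M=368.6973, payoff=133.5973, prob=0.020608
DDDDU: M=153.0800, payoff=0.0000, prob=0.043799
UDDDU: M=208.1200, payoff=0.0000, prob=0.034066
DUDDU: M=185.2268, payoff=0.0000, prob=0.034066
UUDDU: M=251.8252, payoff=16.7252, prob=0.026496
DDUDU: M=177.5290, payoff=0.0000, prob=0.034066
UDUDU: M=241.3596, payoff=6.2596, prob=0.026496
DUUDU: M=241.3596, payoff=6.2596, prob=0.026496
UUUDU: M=328.1406, payoff=93.0406, prob=0.020608
DDDUU: M=177.5290, payoff=0.0000, prob=0.034066
UDDUU: M=241.3596, payoff=6.2596, prob=0.026496
DUDUU: M=241.3596, payoff=6.2596, prob=0.026496
UUDUU: M=328.1406, payoff=93.0406, prob=0.020608
DDUUU: M=241.3596, payoff=6.2596, prob=0.026496
UDUUU: M=328.1406, payoff=93.0406, prob=0.020608
DUUUU: M=328.1406, payoff=93.0406, prob=0.020608
UUUUU: M=446.1237, payoff=211.0237, prob=0.016028
Price = Σ prob·payoff / R^5 = 20.360325 / 1.159274 = 17.5630

price = 17.5630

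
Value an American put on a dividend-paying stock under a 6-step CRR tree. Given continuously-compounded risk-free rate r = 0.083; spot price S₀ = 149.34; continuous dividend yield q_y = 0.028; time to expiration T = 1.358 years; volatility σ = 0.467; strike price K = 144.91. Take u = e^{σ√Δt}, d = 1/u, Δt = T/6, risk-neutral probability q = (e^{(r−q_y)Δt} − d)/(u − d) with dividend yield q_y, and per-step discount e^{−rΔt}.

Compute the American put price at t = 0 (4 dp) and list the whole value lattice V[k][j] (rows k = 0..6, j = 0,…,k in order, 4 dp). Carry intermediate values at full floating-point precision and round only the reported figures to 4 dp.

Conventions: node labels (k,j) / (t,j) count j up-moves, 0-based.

Δt=0.22633, u=1.24879, d=0.80078, q=0.47264, disc=e^(-rΔt)=0.98139
k=6 terminal: V=max(K-S,0) → 105.5328 83.5024 49.1467 0.0000 0.0000 0.0000 0.0000
k=5: j=0 S=49.1738 intr=95.7362 cont=93.3500 V=95.7362[EX]; j=1 S=76.6851 intr=68.2249 cont=66.0126 V=68.2249[EX]; j=2 S=119.5880 intr=25.3220 cont=25.4355 V=25.4355[hold]; j=3 S=186.4939 intr=0.0000 cont=0.0000 V=0.0000[hold]; j=4 S=290.8316 intr=0.0000 cont=0.0000 V=0.0000[hold]; j=5 S=453.5431 intr=0.0000 cont=0.0000 V=0.0000[hold]
k=4: j=0 S=61.4076 intr=83.5024 cont=81.1935 V=83.5024[EX]; j=1 S=95.7633 intr=49.1467 cont=47.1075 V=49.1467[EX]; j=2 S=149.3400 intr=0.0000 cont=13.1639 V=13.1639[hold]; j=3 S=232.8912 intr=0.0000 cont=0.0000 V=0.0000[hold]; j=4 S=363.1868 intr=0.0000 cont=0.0000 V=0.0000[hold]
k=3: j=0 S=76.6851 intr=68.2249 cont=66.0126 V=68.2249[EX]; j=1 S=119.5880 intr=25.3220 cont=31.5415 V=31.5415[hold]; j=2 S=186.4939 intr=0.0000 cont=6.8129 V=6.8129[hold]; j=3 S=290.8316 intr=0.0000 cont=0.0000 V=0.0000[hold]
k=2: j=0 S=95.7633 intr=49.1467 cont=49.9397 V=49.9397[hold]; j=1 S=149.3400 intr=0.0000 cont=19.4842 V=19.4842[hold]; j=2 S=232.8912 intr=0.0000 cont=3.5260 V=3.5260[hold]
k=1: j=0 S=119.5880 intr=25.3220 cont=34.8836 V=34.8836[hold]; j=1 S=186.4939 intr=0.0000 cont=11.7194 V=11.7194[hold]
k=0: j=0 S=149.3400 intr=0.0000 cont=23.4898 V=23.4898[hold]

price = 23.4898
tree:
23.4898
34.8836 11.7194
49.9397 19.4842 3.5260
68.2249 31.5415 6.8129 0.0000
83.5024 49.1467 13.1639 0.0000 0.0000
95.7362 68.2249 25.4355 0.0000 0.0000 0.0000
105.5328 83.5024 49.1467 0.0000 0.0000 0.0000 0.0000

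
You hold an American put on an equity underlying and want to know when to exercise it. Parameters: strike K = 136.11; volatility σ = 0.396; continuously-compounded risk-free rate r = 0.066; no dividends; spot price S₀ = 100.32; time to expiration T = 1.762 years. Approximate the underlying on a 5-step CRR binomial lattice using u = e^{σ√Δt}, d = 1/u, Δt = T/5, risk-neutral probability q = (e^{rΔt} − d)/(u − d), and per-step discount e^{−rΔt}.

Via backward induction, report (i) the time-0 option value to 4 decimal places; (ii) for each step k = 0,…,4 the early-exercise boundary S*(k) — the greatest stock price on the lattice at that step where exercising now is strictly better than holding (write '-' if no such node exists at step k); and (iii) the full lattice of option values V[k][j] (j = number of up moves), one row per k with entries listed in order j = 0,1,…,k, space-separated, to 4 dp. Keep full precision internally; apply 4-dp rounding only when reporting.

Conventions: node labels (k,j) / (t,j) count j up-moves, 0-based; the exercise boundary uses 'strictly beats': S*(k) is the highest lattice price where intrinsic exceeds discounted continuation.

Δt=0.35240, u=1.26501, d=0.79051, q=0.49109, disc=e^(-rΔt)=0.97701
k=5 terminal: V=max(K-S,0) → 105.1415 86.5527 56.8062 9.2044 0.0000 0.0000
k=4: j=0 S=39.1755 intr=96.9345 cont=93.8054 V=96.9345[EX]; j=1 S=62.6904 intr=73.4196 cont=70.2905 V=73.4196[EX]; j=2 S=100.3200 intr=35.7900 cont=32.6608 V=35.7900[EX]; j=3 S=160.5367 intr=0.0000 cont=4.5765 V=4.5765[hold]; j=4 S=256.8981 intr=0.0000 cont=0.0000 V=0.0000[hold]  S*(4)=100.3200
k=3: j=0 S=49.5573 intr=86.5527 cont=83.4235 V=86.5527[EX]; j=1 S=79.3038 intr=56.8062 cont=53.6770 V=56.8062[EX]; j=2 S=126.9056 intr=9.2044 cont=19.9909 V=19.9909[hold]; j=3 S=203.0802 intr=0.0000 cont=2.2755 V=2.2755[hold]  S*(3)=79.3038
k=2: j=0 S=62.6904 intr=73.4196 cont=70.2905 V=73.4196[EX]; j=1 S=100.3200 intr=35.7900 cont=37.8362 V=37.8362[hold]; j=2 S=160.5367 intr=0.0000 cont=11.0315 V=11.0315[hold]  S*(2)=62.6904
k=1: j=0 S=79.3038 intr=56.8062 cont=54.6588 V=56.8062[EX]; j=1 S=126.9056 intr=9.2044 cont=24.1054 V=24.1054[hold]  S*(1)=79.3038
k=0: j=0 S=100.3200 intr=35.7900 cont=39.8104 V=39.8104[hold]  S*(0)=-

price = 39.8104
boundary = - 79.3038 62.6904 79.3038 100.3200
tree:
39.8104
56.8062 24.1054
73.4196 37.8362 11.0315
86.5527 56.8062 19.9909 2.2755
96.9345 73.4196 35.7900 4.5765 0.0000
105.1415 86.5527 56.8062 9.2044 0.0000 0.0000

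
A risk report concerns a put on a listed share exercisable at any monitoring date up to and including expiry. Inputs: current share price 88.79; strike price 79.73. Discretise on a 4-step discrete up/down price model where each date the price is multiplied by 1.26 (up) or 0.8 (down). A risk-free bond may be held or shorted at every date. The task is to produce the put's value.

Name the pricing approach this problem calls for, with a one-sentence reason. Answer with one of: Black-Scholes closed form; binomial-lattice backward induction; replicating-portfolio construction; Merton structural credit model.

framework: binomial-lattice backward induction

Key observation: the put (strike 79.73 on spot 88.79) is American-style on a 4-step discrete price model, so the early-exercise decision at every node requires stepwise backward valuation — a closed form cannot price the exercise right.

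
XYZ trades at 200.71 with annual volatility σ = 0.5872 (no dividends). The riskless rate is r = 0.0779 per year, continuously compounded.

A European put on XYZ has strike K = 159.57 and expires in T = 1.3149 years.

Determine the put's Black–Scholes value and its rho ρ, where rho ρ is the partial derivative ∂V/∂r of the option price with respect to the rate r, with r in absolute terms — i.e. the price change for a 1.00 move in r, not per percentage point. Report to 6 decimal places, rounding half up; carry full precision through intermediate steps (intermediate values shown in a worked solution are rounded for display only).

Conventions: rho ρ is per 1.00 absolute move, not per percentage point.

σ√T = 0.5872·√1.3149 = 0.673337
d₁ = (ln(S/K) + (r+σ²/2)T) / (σ√T) = (ln(200.71/159.57) + (0.0779+0.5872²/2)·1.3149) / 0.673337 = (0.229378 + 0.329122) / 0.673337 = 0.829452
d₂ = d₁ − σ√T = 0.829452 − 0.673337 = 0.156115
e^{−rT} = 0.902641
N(−d₁) = 0.203424,  N(−d₂) = 0.437971
Put price V = K·e^{−rT}·N(−d₂) − S·N(−d₁) = 63.082922 − 40.829321 = 22.253600
ρ = −K·T·e^{−rT}·N(−d₂) = -82.947734

price = 22.253600
ρ = -82.947734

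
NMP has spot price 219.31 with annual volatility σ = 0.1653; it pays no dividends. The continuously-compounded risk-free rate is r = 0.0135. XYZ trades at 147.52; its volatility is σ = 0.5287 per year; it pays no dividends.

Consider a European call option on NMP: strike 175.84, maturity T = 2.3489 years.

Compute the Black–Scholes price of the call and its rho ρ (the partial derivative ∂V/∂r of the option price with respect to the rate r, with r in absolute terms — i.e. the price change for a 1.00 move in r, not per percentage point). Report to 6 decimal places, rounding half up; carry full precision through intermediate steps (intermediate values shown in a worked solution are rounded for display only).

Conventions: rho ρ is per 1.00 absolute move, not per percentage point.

σ√T = 0.1653·√2.3489 = 0.253341
d₁ = (ln(S/K) + (r+σ²/2)T) / (σ√T) = (ln(219.31/175.84) + (0.0135+0.1653²/2)·2.3489) / 0.253341 = (0.220912 + 0.063801) / 0.253341 = 1.123833
d₂ = d₁ − σ√T = 1.123833 − 0.253341 = 0.870492
e^{−rT} = 0.968787
N(d₁) = 0.869458,  N(d₂) = 0.807984
Call price V = S·N(d₁) − K·e^{−rT}·N(d₂) = 190.680839 − 137.641376 = 53.039462
ρ = K·T·e^{−rT}·N(d₂) = 323.305829

price = 53.039462
ρ = 323.305829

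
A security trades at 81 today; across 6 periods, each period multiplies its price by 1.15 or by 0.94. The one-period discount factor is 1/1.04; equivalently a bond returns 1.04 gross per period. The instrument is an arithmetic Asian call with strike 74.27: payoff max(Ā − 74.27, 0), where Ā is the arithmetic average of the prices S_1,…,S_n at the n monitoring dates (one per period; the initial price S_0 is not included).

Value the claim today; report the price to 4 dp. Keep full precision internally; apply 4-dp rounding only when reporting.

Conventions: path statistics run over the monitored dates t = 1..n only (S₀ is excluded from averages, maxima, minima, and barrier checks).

price = 15.2625

No-arbitrage gives p* = (R−d)/(u−d) = 0.4762: enumerate every path, weight its payoff by its p*-probability, and discount by R^6.
Enumerate all 2^6 = 64 price paths (U = up ×1.15, D = down ×0.94); each path with k up-moves has probability p*^k·(1−p*)^(6−k).
DDDDDD: Ā=65.5925, payoff=0.0000, prob=0.020656
UDDDDD: Ā=80.2462, payoff=5.9762, prob=0.018778
DUDDDD: Ā=77.4112, payoff=3.1412, prob=0.018778
UUDDDD: Ā=94.7052, payoff=20.4352, prob=0.017071
DDUDDD: Ā=74.7463, payoff=0.4763, prob=0.018778
UDUDDD: Ā=91.4449, payoff=17.1749, prob=0.017071
DUUDDD: Ā=88.6099, payoff=14.3399, prob=0.017071
UUUDDD: Ā=108.4058, payoff=34.1358, prob=0.015519
DDDUDD: Ā=72.2413, payoff=0.0000, prob=0.018778
UDDUDD: Ā=88.3803, payoff=14.1103, prob=0.017071
DUDUDD: Ā=85.5453, payoff=11.2753, prob=0.017071
UUDUDD: Ā=104.6565, payoff=30.3865, prob=0.015519
DDUUDD: Ā=82.8804, payoff=8.6104, prob=0.017071
UDUUDD: Ā=101.3962, payoff=27.1262, prob=0.015519
DUUUDD: Ā=98.5612, payoff=24.2912, prob=0.015519
UUUUDD: Ā=120.5802, payoff=46.3102, prob=0.014108
DDDDUD: Ā=69.8866, payoff=0.0000, prob=0.018778
UDDDUD: Ā=85.4995, payoff=11.2295, prob=0.017071
DUDDUD: Ā=82.6645, payoff=8.3945, prob=0.017071
UUDDUD: Ā=101.1322, payoff=26.8622, prob=0.015519
DDUDUD: Ā=79.9996, payoff=5.7296, prob=0.017071
UDUDUD: Ā=97.8719, payoff=23.6019, prob=0.015519
DUUDUD: Ā=95.0369, payoff=20.7669, prob=0.015519
UUUDUD: Ā=116.2686, payoff=41.9986, prob=0.014108
DDDUUD: Ā=77.4946, payoff=3.2246, prob=0.017071
UDDUUD: Ā=94.8073, payoff=20.5373, prob=0.015519
DUDUUD: Ā=91.9723, payoff=17.7023, prob=0.015519
UUDUUD: Ā=112.5193, payoff=38.2493, prob=0.014108
DDUUUD: Ā=89.3074, payoff=15.0374, prob=0.015519
UDUUUD: Ā=109.2590, payoff=34.9890, prob=0.014108
DUUUUD: Ā=106.4240, payoff=32.1540, prob=0.014108
UUUUUD: Ā=130.1996, payoff=55.9296, prob=0.012826
DDDDDU: Ā=67.6732, payoff=0.0000, prob=0.018778
UDDDDU: Ā=82.7916, payoff=8.5216, prob=0.017071
DUDDDU: Ā=79.9566, payoff=5.6866, prob=0.017071
UUDDDU: Ā=97.8193, payoff=23.5493, prob=0.015519
DDUDDU: Ā=77.2917, payoff=3.0217, prob=0.017071
UDUDDU: Ā=94.5590, payoff=20.2890, prob=0.015519
DUUDDU: Ā=91.7240, payoff=17.4540, prob=0.015519
UUUDDU: Ā=112.2156, payoff=37.9456, prob=0.014108
DDDUDU: Ā=74.7867, payoff=0.5167, prob=0.017071
UDDUDU: Ā=91.4944, payoff=17.2244, prob=0.015519
DUDUDU: Ā=88.6594, payoff=14.3894, prob=0.015519
UUDUDU: Ā=108.4663, payoff=34.1963, prob=0.014108
DDUUDU: Ā=85.9945, payoff=11.7245, prob=0.015519
UDUUDU: Ā=105.2060, payoff=30.9360, prob=0.014108
DUUUDU: Ā=102.3710, payoff=28.1010, prob=0.014108
UUUUDU: Ā=125.2412, payoff=50.9712, prob=0.012826
DDDDUU: Ā=72.4320, payoff=0.0000, prob=0.017071
UDDDUU: Ā=88.6136, payoff=14.3436, prob=0.015519
DUDDUU: Ā=85.7786, payoff=11.5086, prob=0.015519
UUDDUU: Ā=104.9420, payoff=30.6720, prob=0.014108
DDUDUU: Ā=83.1137, payoff=8.8437, prob=0.015519
UDUDUU: Ā=101.6817, payoff=27.4117, prob=0.014108
DUUDUU: Ā=98.8467, payoff=24.5767, prob=0.014108
UUUDUU: Ā=120.9295, payoff=46.6595, prob=0.012826
DDDUUU: Ā=80.6087, payoff=6.3387, prob=0.015519
UDDUUU: Ā=98.6171, payoff=24.3471, prob=0.014108
DUDUUU: Ā=95.7821, payoff=21.5121, prob=0.014108
UUDUUU: Ā=117.1802, payoff=42.9102, prob=0.012826
DDUUUU: Ā=93.1172, payoff=18.8472, prob=0.014108
UDUUUU: Ā=113.9199, payoff=39.6499, prob=0.012826
DUUUUU: Ā=111.0849, payoff=36.8149, prob=0.012826
UUUUUU: Ā=135.9018, payoff=61.6318, prob=0.011660
Price = Σ prob·payoff / R^6 = 19.311872 / 1.265319 = 15.2625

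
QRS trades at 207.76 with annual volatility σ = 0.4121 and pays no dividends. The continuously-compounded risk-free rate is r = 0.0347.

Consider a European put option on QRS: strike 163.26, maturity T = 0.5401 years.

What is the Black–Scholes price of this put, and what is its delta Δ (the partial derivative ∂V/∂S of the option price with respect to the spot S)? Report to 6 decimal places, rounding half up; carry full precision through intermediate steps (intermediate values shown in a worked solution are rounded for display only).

price = 5.951119
Δ = -0.156441

σ√T = 0.4121·√0.5401 = 0.302858
d₁ = (ln(S/K) + (r+σ²/2)T) / (σ√T) = (ln(207.76/163.26) + (0.0347+0.4121²/2)·0.5401) / 0.302858 = (0.241040 + 0.064603) / 0.302858 = 1.009193
d₂ = d₁ − σ√T = 1.009193 − 0.302858 = 0.706335
e^{−rT} = 0.981433
N(−d₁) = 0.156441,  N(−d₂) = 0.239990
Put price V = K·e^{−rT}·N(−d₂) − S·N(−d₁) = 38.453309 − 32.502190 = 5.951119
Δ = −N(−d₁) = -0.156441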